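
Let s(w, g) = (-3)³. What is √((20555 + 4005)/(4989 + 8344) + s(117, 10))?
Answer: I*√4472301523/13333 ≈ 5.0158*I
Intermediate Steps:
s(w, g) = -27
√((20555 + 4005)/(4989 + 8344) + s(117, 10)) = √((20555 + 4005)/(4989 + 8344) - 27) = √(24560/13333 - 27) = √(-335431/13333) = I*√4472301523/13333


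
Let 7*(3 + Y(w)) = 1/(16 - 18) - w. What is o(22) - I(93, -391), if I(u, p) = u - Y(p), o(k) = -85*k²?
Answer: -576523/14 ≈ -41180.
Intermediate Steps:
Y(w) = -43/14 - w/7 (Y(w) = -3 + (1/(16 - 18) - w)/7 = -3 + (1/(-2) - w)/7 = -3 + (-½ - w)/7 = -3 + (-1/14 - w/7) = -43/14 - w/7)
I(u, p) = 43/14 + u + p/7 (I(u, p) = u - (-43/14 - p/7) = u + (43/14 + p/7) = 43/14 + u + p/7)
o(22) - I(93, -391) = -85*22² - (43/14 + 93 + (⅐)*(-391)) = -85*484 - (43/14 + 93 - 391/7) = -41140 - 1*563/14 = -41140 - 563/14 = -576523/14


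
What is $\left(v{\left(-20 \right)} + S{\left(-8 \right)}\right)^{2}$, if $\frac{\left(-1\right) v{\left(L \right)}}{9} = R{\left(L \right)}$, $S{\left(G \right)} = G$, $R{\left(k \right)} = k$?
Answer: $29584$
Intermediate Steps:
$v{\left(L \right)} = - 9 L$
$\left(v{\left(-20 \right)} + S{\left(-8 \right)}\right)^{2} = \left(\left(-9\right) \left(-20\right) - 8\right)^{2} = \left(180 - 8\right)^{2} = 172^{2} = 29584$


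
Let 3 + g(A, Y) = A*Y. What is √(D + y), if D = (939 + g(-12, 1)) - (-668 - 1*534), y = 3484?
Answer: √5610 ≈ 74.900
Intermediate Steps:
g(A, Y) = -3 + A*Y
D = 2126 (D = (939 + (-3 - 12*1)) - (-668 - 1*534) = (939 + (-3 - 12)) - (-668 - 534) = (939 - 15) - 1*(-1202) = 924 + 1202 = 2126)
√(D + y) = √(2126 + 3484) = √5610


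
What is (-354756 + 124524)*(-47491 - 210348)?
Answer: 59362788648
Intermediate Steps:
(-354756 + 124524)*(-47491 - 210348) = -230232*(-257839) = 59362788648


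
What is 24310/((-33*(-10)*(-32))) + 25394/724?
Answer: 569455/17376 ≈ 32.773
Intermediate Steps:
24310/((-33*(-10)*(-32))) + 25394/724 = 24310/((330*(-32))) + 25394*(1/724) = 24310/(-10560) + 12697/362 = 24310*(-1/10560) + 12697/362 = -221/96 + 12697/362 = 569455/17376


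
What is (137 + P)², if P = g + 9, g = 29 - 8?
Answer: 27889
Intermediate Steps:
g = 21
P = 30 (P = 21 + 9 = 30)
(137 + P)² = (137 + 30)² = 167² = 27889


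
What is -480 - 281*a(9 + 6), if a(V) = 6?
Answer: -2166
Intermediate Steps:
-480 - 281*a(9 + 6) = -480 - 281*6 = -480 - 1686 = -2166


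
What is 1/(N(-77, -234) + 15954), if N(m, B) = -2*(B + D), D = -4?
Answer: 1/16430 ≈ 6.0864e-5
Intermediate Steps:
N(m, B) = 8 - 2*B (N(m, B) = -2*(B - 4) = -2*(-4 + B) = 8 - 2*B)
1/(N(-77, -234) + 15954) = 1/((8 - 2*(-234)) + 15954) = 1/((8 + 468) + 15954) = 1/(476 + 15954) = 1/16430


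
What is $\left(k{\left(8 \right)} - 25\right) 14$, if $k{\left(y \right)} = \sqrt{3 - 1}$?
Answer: $-350 + 14 \sqrt{2} \approx -330.2$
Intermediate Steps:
$k{\left(y \right)} = \sqrt{2}$
$\left(k{\left(8 \right)} - 25\right) 14 = \left(\sqrt{2} - 25\right) 14 = \left(-25 + \sqrt{2}\right) 14 = -350 + 14 \sqrt{2}$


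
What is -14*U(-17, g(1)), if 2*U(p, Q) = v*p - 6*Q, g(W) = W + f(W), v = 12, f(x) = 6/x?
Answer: 1722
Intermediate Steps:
g(W) = W + 6/W
U(p, Q) = -3*Q + 6*p (U(p, Q) = (12*p - 6*Q)/2 = (-6*Q + 12*p)/2 = -3*Q + 6*p)
-14*U(-17, g(1)) = -14*(-3*(1 + 6/1) + 6*(-17)) = -14*(-3*(1 + 6*1) - 102) = -14*(-3*(1 + 6) - 102) = -14*(-3*7 - 102) = -14*(-21 - 102) = -14*(-123) = 1722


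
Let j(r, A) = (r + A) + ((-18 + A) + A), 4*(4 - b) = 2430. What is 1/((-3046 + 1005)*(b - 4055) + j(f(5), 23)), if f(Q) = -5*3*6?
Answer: 2/19015919 ≈ 1.0517e-7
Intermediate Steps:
b = -1207/2 (b = 4 - 1/4*2430 = 4 - 1215/2 = -1207/2 ≈ -603.50)
f(Q) = -90 (f(Q) = -15*6 = -90)
j(r, A) = -18 + r + 3*A (j(r, A) = (A + r) + (-18 + 2*A) = -18 + r + 3*A)
1/((-3046 + 1005)*(b - 4055) + j(f(5), 23)) = 1/((-3046 + 1005)*(-1207/2 - 4055) + (-18 - 90 + 3*23)) = 1/(-2041*(-9317/2) + (-18 - 90 + 69)) = 1/(19015997/2 - 39) = 1/(19015919/2) = 2/19015919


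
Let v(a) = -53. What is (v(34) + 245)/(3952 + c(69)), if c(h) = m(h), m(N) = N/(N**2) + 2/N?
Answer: 1472/30299 ≈ 0.048582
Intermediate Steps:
m(N) = 3/N (m(N) = N/N**2 + 2/N = 1/N + 2/N = 3/N)
c(h) = 3/h
(v(34) + 245)/(3952 + c(69)) = (-53 + 245)/(3952 + 3/69) = 192/(3952 + 3*(1/69)) = 192/(3952 + 1/23) = 192/(90897/23) = 192*(23/90897) = 1472/30299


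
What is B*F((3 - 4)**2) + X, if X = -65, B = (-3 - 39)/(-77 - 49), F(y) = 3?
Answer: -64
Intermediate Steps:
B = 1/3 (B = -42/(-126) = -42*(-1/126) = 1/3 ≈ 0.33333)
B*F((3 - 4)**2) + X = (1/3)*3 - 65 = 1 - 65 = -64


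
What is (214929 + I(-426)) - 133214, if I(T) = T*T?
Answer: 263191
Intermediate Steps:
I(T) = T²
(214929 + I(-426)) - 133214 = (214929 + (-426)²) - 133214 = (214929 + 181476) - 133214 = 396405 - 133214 = 263191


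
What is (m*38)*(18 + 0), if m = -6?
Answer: -4104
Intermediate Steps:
(m*38)*(18 + 0) = (-6*38)*(18 + 0) = -228*18 = -4104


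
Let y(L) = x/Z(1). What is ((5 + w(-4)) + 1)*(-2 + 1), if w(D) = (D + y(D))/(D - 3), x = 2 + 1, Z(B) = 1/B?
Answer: -43/7 ≈ -6.1429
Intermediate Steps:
x = 3
y(L) = 3 (y(L) = 3/(1/1) = 3/1 = 3*1 = 3)
w(D) = (3 + D)/(-3 + D) (w(D) = (D + 3)/(D - 3) = (3 + D)/(-3 + D))
((5 + w(-4)) + 1)*(-2 + 1) = ((5 + (3 - 4)/(-3 - 4)) + 1)*(-2 + 1) = ((5 - 1/(-7)) + 1)*(-1) = ((5 - ⅐*(-1)) + 1)*(-1) = ((5 + ⅐) + 1)*(-1) = (36/7 + 1)*(-1) = (43/7)*(-1) = -43/7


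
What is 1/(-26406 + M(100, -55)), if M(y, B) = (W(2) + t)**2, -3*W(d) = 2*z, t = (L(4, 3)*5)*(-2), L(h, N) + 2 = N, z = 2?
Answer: -9/236498 ≈ -3.8055e-5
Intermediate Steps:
L(h, N) = -2 + N
t = -10 (t = ((-2 + 3)*5)*(-2) = (1*5)*(-2) = 5*(-2) = -10)
W(d) = -4/3 (W(d) = -2*2/3 = -1/3*4 = -4/3)
M(y, B) = 1156/9 (M(y, B) = (-4/3 - 10)**2 = (-34/3)**2 = 1156/9)
1/(-26406 + M(100, -55)) = 1/(-26406 + 1156/9) = 1/(-236498/9) = -9/236498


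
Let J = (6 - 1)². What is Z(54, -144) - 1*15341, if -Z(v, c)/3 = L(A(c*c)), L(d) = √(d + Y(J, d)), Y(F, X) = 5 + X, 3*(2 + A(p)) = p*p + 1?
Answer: -15341 - √2579890191 ≈ -66134.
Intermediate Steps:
A(p) = -5/3 + p²/3 (A(p) = -2 + (p*p + 1)/3 = -2 + (p² + 1)/3 = -2 + (1 + p²)/3 = -2 + (⅓ + p²/3) = -5/3 + p²/3)
J = 25 (J = 5² = 25)
L(d) = √(5 + 2*d) (L(d) = √(d + (5 + d)) = √(5 + 2*d))
Z(v, c) = -3*√(5/3 + 2*c⁴/3) (Z(v, c) = -3*√(5 + 2*(-5/3 + (c*c)²/3)) = -3*√(5 + 2*(-5/3 + (c²)²/3)) = -3*√(5 + 2*(-5/3 + c⁴/3)) = -3*√(5 + (-10/3 + 2*c⁴/3)) = -3*√(5/3 + 2*c⁴/3))
Z(54, -144) - 1*15341 = -√(15 + 6*(-144)⁴) - 1*15341 = -√(15 + 6*429981696) - 15341 = -√(15 + 2579890176) - 15341 = -√2579890191 - 15341 = -15341 - √2579890191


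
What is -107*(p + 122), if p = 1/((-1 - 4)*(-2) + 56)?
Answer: -861671/66 ≈ -13056.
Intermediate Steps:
p = 1/66 (p = 1/(-5*(-2) + 56) = 1/(10 + 56) = 1/66 ≈ 0.015152)
-107*(p + 122) = -107*(1/66 + 122) = -107*8053/66 = -861671/66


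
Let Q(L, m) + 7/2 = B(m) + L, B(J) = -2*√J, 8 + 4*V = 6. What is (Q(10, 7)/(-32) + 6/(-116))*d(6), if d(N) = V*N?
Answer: 1419/1856 - 3*√7/16 ≈ 0.26847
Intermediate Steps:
V = -½ (V = -2 + (¼)*6 = -2 + 3/2 = -½ ≈ -0.50000)
d(N) = -N/2
Q(L, m) = -7/2 + L - 2*√m (Q(L, m) = -7/2 + (-2*√m + L) = -7/2 + (L - 2*√m) = -7/2 + L - 2*√m)
(Q(10, 7)/(-32) + 6/(-116))*d(6) = ((-7/2 + 10 - 2*√7)/(-32) + 6/(-116))*(-½*6) = ((13/2 - 2*√7)*(-1/32) + 6*(-1/116))*(-3) = ((-13/64 + √7/16) - 3/58)*(-3) = (-473/1856 + √7/16)*(-3) = 1419/1856 - 3*√7/16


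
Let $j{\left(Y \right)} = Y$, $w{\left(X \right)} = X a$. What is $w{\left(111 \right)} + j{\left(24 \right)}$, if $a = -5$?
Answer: $-531$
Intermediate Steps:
$w{\left(X \right)} = - 5 X$ ($w{\left(X \right)} = X \left(-5\right) = - 5 X$)
$w{\left(111 \right)} + j{\left(24 \right)} = \left(-5\right) 111 + 24 = -555 + 24 = -531$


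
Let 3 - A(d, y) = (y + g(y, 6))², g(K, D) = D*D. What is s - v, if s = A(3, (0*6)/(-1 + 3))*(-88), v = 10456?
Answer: 103328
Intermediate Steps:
g(K, D) = D²
A(d, y) = 3 - (36 + y)² (A(d, y) = 3 - (y + 6²)² = 3 - (y + 36)² = 3 - (36 + y)²)
s = 113784 (s = (3 - (36 + (0*6)/(-1 + 3))²)*(-88) = (3 - (36 + 0/2)²)*(-88) = (3 - (36 + 0*(½))²)*(-88) = (3 - (36 + 0)²)*(-88) = (3 - 1*36²)*(-88) = (3 - 1*1296)*(-88) = (3 - 1296)*(-88) = -1293*(-88) = 113784)
s - v = 113784 - 1*10456 = 113784 - 10456 = 103328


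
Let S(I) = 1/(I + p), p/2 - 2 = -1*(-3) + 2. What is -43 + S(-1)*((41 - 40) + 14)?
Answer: -544/13 ≈ -41.846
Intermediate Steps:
p = 14 (p = 4 + 2*(-1*(-3) + 2) = 4 + 2*(3 + 2) = 4 + 2*5 = 4 + 10 = 14)
S(I) = 1/(14 + I) (S(I) = 1/(I + 14) = 1/(14 + I))
-43 + S(-1)*((41 - 40) + 14) = -43 + ((41 - 40) + 14)/(14 - 1) = -43 + (1 + 14)/13 = -43 + (1/13)*15 = -43 + 15/13 = -544/13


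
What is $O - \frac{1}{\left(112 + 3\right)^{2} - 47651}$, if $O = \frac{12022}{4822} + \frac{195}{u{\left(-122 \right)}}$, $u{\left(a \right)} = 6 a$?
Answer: $\frac{22548790539}{10126132492} \approx 2.2268$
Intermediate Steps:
$O = \frac{1309969}{588284}$ ($O = \frac{12022}{4822} + \frac{195}{6 \left(-122\right)} = 12022 \cdot \frac{1}{4822} + \frac{195}{-732} = \frac{6011}{2411} + 195 \left(- \frac{1}{732}\right) = \frac{6011}{2411} - \frac{65}{244} = \frac{1309969}{588284} \approx 2.2268$)
$O - \frac{1}{\left(112 + 3\right)^{2} - 47651} = \frac{1309969}{588284} - \frac{1}{\left(112 + 3\right)^{2} - 47651} = \frac{1309969}{588284} - \frac{1}{115^{2} - 47651} = \frac{1309969}{588284} - \frac{1}{13225 - 47651} = \frac{1309969}{588284} - \frac{1}{-34426} = \frac{1309969}{588284} - - \frac{1}{34426} = \frac{1309969}{588284} + \frac{1}{34426} = \frac{22548790539}{10126132492}$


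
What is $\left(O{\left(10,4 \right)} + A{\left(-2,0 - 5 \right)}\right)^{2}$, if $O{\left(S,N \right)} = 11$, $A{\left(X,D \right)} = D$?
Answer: $36$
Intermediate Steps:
$\left(O{\left(10,4 \right)} + A{\left(-2,0 - 5 \right)}\right)^{2} = \left(11 + \left(0 - 5\right)\right)^{2} = \left(11 - 5\right)^{2} = 6^{2} = 36$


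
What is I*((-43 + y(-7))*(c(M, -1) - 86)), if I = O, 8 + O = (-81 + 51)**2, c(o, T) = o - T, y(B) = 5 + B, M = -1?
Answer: 3452040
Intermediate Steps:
O = 892 (O = -8 + (-81 + 51)**2 = -8 + (-30)**2 = -8 + 900 = 892)
I = 892
I*((-43 + y(-7))*(c(M, -1) - 86)) = 892*((-43 + (5 - 7))*((-1 - 1*(-1)) - 86)) = 892*((-43 - 2)*((-1 + 1) - 86)) = 892*(-45*(0 - 86)) = 892*(-45*(-86)) = 892*3870 = 3452040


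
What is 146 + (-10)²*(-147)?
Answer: -14554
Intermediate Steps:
146 + (-10)²*(-147) = 146 + 100*(-147) = 146 - 14700 = -14554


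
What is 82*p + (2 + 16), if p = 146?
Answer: 11990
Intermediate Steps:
82*p + (2 + 16) = 82*146 + (2 + 16) = 11972 + 18 = 11990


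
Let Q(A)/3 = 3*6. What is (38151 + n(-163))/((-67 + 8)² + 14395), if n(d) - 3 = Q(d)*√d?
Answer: 19077/8938 + 27*I*√163/8938 ≈ 2.1344 + 0.038567*I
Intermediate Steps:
Q(A) = 54 (Q(A) = 3*(3*6) = 3*18 = 54)
n(d) = 3 + 54*√d
(38151 + n(-163))/((-67 + 8)² + 14395) = (38151 + (3 + 54*√(-163)))/((-67 + 8)² + 14395) = (38151 + (3 + 54*(I*√163)))/((-59)² + 14395) = (38151 + (3 + 54*I*√163))/(3481 + 14395) = (38154 + 54*I*√163)/17876 = (38154 + 54*I*√163)*(1/17876) = 19077/8938 + 27*I*√163/8938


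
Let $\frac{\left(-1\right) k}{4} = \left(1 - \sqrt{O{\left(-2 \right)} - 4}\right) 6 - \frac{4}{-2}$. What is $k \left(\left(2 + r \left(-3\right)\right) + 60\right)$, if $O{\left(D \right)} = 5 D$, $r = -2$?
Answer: $-2176 + 1632 i \sqrt{14} \approx -2176.0 + 6106.4 i$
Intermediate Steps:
$k = -32 + 24 i \sqrt{14}$ ($k = - 4 \left(\left(1 - \sqrt{5 \left(-2\right) - 4}\right) 6 - \frac{4}{-2}\right) = - 4 \left(\left(1 - \sqrt{-10 - 4}\right) 6 - -2\right) = - 4 \left(\left(1 - \sqrt{-14}\right) 6 + 2\right) = - 4 \left(\left(1 - i \sqrt{14}\right) 6 + 2\right) = - 4 \left(\left(6 - 6 i \sqrt{14}\right) + 2\right) = - 4 \left(8 - 6 i \sqrt{14}\right) = -32 + 24 i \sqrt{14} \approx -32.0 + 89.8 i$)
$k \left(\left(2 + r \left(-3\right)\right) + 60\right) = \left(-32 + 24 i \sqrt{14}\right) \left(\left(2 - -6\right) + 60\right) = \left(-32 + 24 i \sqrt{14}\right) \left(\left(2 + 6\right) + 60\right) = \left(-32 + 24 i \sqrt{14}\right) \left(8 + 60\right) = \left(-32 + 24 i \sqrt{14}\right) 68 = -2176 + 1632 i \sqrt{14}$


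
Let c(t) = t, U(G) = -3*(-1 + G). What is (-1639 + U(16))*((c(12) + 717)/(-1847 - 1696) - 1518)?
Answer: 3019413684/1181 ≈ 2.5567e+6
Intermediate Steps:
U(G) = 3 - 3*G
(-1639 + U(16))*((c(12) + 717)/(-1847 - 1696) - 1518) = (-1639 + (3 - 3*16))*((12 + 717)/(-1847 - 1696) - 1518) = (-1639 + (3 - 48))*(729/(-3543) - 1518) = (-1639 - 45)*(729*(-1/3543) - 1518) = -1684*(-243/1181 - 1518) = -1684*(-1793001/1181) = 3019413684/1181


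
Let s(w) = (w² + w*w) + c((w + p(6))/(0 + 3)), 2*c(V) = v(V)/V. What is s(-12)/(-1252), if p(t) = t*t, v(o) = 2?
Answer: -2305/10016 ≈ -0.23013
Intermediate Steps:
p(t) = t²
c(V) = 1/V (c(V) = (2/V)/2 = 1/V)
s(w) = 1/(12 + w/3) + 2*w² (s(w) = (w² + w*w) + 1/((w + 6²)/(0 + 3)) = (w² + w²) + 1/((w + 36)/3) = 2*w² + 1/((36 + w)*(⅓)) = 2*w² + 1/(12 + w/3) = 1/(12 + w/3) + 2*w²)
s(-12)/(-1252) = ((3 + 2*(-12)²*(36 - 12))/(36 - 12))/(-1252) = ((3 + 2*144*24)/24)*(-1/1252) = ((3 + 6912)/24)*(-1/1252) = ((1/24)*6915)*(-1/1252) = (2305/8)*(-1/1252) = -2305/10016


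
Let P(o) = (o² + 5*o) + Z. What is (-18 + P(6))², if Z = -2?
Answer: 2116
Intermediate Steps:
P(o) = -2 + o² + 5*o (P(o) = (o² + 5*o) - 2 = -2 + o² + 5*o)
(-18 + P(6))² = (-18 + (-2 + 6² + 5*6))² = (-18 + (-2 + 36 + 30))² = (-18 + 64)² = 46² = 2116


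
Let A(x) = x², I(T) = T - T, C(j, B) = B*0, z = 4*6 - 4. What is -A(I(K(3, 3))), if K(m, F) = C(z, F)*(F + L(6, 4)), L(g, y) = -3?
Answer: 0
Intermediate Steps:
z = 20 (z = 24 - 4 = 20)
C(j, B) = 0
K(m, F) = 0 (K(m, F) = 0*(F - 3) = 0*(-3 + F) = 0)
I(T) = 0
-A(I(K(3, 3))) = -1*0² = -1*0 = 0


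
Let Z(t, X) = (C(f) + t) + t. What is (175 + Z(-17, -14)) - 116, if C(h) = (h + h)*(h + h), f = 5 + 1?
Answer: 169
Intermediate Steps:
f = 6
C(h) = 4*h² (C(h) = (2*h)*(2*h) = 4*h²)
Z(t, X) = 144 + 2*t (Z(t, X) = (4*6² + t) + t = (4*36 + t) + t = (144 + t) + t = 144 + 2*t)
(175 + Z(-17, -14)) - 116 = (175 + (144 + 2*(-17))) - 116 = (175 + (144 - 34)) - 116 = (175 + 110) - 116 = 285 - 116 = 169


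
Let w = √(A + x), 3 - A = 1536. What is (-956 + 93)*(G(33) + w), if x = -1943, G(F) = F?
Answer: -28479 - 1726*I*√869 ≈ -28479.0 - 50880.0*I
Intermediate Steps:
A = -1533 (A = 3 - 1*1536 = 3 - 1536 = -1533)
w = 2*I*√869 (w = √(-1533 - 1943) = √(-3476) = 2*I*√869 ≈ 58.958*I)
(-956 + 93)*(G(33) + w) = (-956 + 93)*(33 + 2*I*√869) = -863*(33 + 2*I*√869) = -28479 - 1726*I*√869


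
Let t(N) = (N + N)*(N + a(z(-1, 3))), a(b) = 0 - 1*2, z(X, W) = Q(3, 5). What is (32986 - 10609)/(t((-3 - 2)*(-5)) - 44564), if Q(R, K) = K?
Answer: -22377/43414 ≈ -0.51543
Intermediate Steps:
z(X, W) = 5
a(b) = -2 (a(b) = 0 - 2 = -2)
t(N) = 2*N*(-2 + N) (t(N) = (N + N)*(N - 2) = (2*N)*(-2 + N) = 2*N*(-2 + N))
(32986 - 10609)/(t((-3 - 2)*(-5)) - 44564) = (32986 - 10609)/(2*((-3 - 2)*(-5))*(-2 + (-3 - 2)*(-5)) - 44564) = 22377/(2*(-5*(-5))*(-2 - 5*(-5)) - 44564) = 22377/(2*25*(-2 + 25) - 44564) = 22377/(2*25*23 - 44564) = 22377/(1150 - 44564) = 22377/(-43414) = 22377*(-1/43414) = -22377/43414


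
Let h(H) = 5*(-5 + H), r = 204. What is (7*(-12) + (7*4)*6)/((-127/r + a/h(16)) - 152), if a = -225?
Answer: -188496/351665 ≈ -0.53601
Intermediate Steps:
h(H) = -25 + 5*H
(7*(-12) + (7*4)*6)/((-127/r + a/h(16)) - 152) = (7*(-12) + (7*4)*6)/((-127/204 - 225/(-25 + 5*16)) - 152) = (-84 + 28*6)/((-127*1/204 - 225/(-25 + 80)) - 152) = (-84 + 168)/((-127/204 - 225/55) - 152) = 84/((-127/204 - 225*1/55) - 152) = 84/((-127/204 - 45/11) - 152) = 84/(-10577/2244 - 152) = 84/(-351665/2244) = 84*(-2244/351665) = -188496/351665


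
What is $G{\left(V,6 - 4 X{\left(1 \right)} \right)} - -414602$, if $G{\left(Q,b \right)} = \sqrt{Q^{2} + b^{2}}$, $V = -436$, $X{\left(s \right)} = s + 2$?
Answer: $414602 + 2 \sqrt{47533} \approx 4.1504 \cdot 10^{5}$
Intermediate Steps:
$X{\left(s \right)} = 2 + s$
$G{\left(V,6 - 4 X{\left(1 \right)} \right)} - -414602 = \sqrt{\left(-436\right)^{2} + \left(6 - 4 \left(2 + 1\right)\right)^{2}} - -414602 = \sqrt{190096 + \left(6 - 12\right)^{2}} + 414602 = \sqrt{190096 + \left(-6\right)^{2}} + 414602 = \sqrt{190096 + 36} + 414602 = \sqrt{190132} + 414602 = 2 \sqrt{47533} + 414602 = 414602 + 2 \sqrt{47533}$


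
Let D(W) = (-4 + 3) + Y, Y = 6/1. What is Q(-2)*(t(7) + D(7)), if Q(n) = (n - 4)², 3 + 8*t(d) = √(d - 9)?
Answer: 333/2 + 9*I*√2/2 ≈ 166.5 + 6.364*I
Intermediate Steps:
Y = 6 (Y = 6*1 = 6)
t(d) = -3/8 + √(-9 + d)/8 (t(d) = -3/8 + √(d - 9)/8 = -3/8 + √(-9 + d)/8)
Q(n) = (-4 + n)²
D(W) = 5 (D(W) = (-4 + 3) + 6 = -1 + 6 = 5)
Q(-2)*(t(7) + D(7)) = (-4 - 2)²*((-3/8 + √(-9 + 7)/8) + 5) = (-6)²*((-3/8 + √(-2)/8) + 5) = 36*((-3/8 + (I*√2)/8) + 5) = 36*((-3/8 + I*√2/8) + 5) = 36*(37/8 + I*√2/8) = 333/2 + 9*I*√2/2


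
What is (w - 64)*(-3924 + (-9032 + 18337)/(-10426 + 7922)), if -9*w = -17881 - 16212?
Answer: -329639728517/22536 ≈ -1.4627e+7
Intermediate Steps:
w = 34093/9 (w = -(-17881 - 16212)/9 = -⅑*(-34093) = 34093/9 ≈ 3788.1)
(w - 64)*(-3924 + (-9032 + 18337)/(-10426 + 7922)) = (34093/9 - 64)*(-3924 + (-9032 + 18337)/(-10426 + 7922)) = 33517*(-3924 + 9305/(-2504))/9 = 33517*(-3924 + 9305*(-1/2504))/9 = 33517*(-3924 - 9305/2504)/9 = (33517/9)*(-9835001/2504) = -329639728517/22536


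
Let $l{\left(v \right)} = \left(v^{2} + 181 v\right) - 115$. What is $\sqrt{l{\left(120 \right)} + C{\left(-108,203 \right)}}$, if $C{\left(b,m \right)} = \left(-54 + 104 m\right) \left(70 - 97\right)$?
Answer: $i \sqrt{532561} \approx 729.77 i$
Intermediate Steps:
$C{\left(b,m \right)} = 1458 - 2808 m$ ($C{\left(b,m \right)} = \left(-54 + 104 m\right) \left(-27\right) = 1458 - 2808 m$)
$l{\left(v \right)} = -115 + v^{2} + 181 v$
$\sqrt{l{\left(120 \right)} + C{\left(-108,203 \right)}} = \sqrt{\left(-115 + 120^{2} + 181 \cdot 120\right) + \left(1458 - 570024\right)} = \sqrt{\left(-115 + 14400 + 21720\right) + \left(1458 - 570024\right)} = \sqrt{36005 - 568566} = \sqrt{-532561} = i \sqrt{532561}$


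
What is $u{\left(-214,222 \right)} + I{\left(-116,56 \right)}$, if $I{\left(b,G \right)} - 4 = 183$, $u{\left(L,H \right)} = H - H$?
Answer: $187$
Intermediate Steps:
$u{\left(L,H \right)} = 0$
$I{\left(b,G \right)} = 187$ ($I{\left(b,G \right)} = 4 + 183 = 187$)
$u{\left(-214,222 \right)} + I{\left(-116,56 \right)} = 0 + 187 = 187$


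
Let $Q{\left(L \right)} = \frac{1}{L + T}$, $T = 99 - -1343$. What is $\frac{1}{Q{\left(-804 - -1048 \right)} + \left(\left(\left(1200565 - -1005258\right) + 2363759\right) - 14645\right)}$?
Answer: $\frac{1686}{7679623783} \approx 2.1954 \cdot 10^{-7}$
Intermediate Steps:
$T = 1442$ ($T = 99 + 1343 = 1442$)
$Q{\left(L \right)} = \frac{1}{1442 + L}$ ($Q{\left(L \right)} = \frac{1}{L + 1442} = \frac{1}{1442 + L}$)
$\frac{1}{Q{\left(-804 - -1048 \right)} + \left(\left(\left(1200565 - -1005258\right) + 2363759\right) - 14645\right)} = \frac{1}{\frac{1}{1442 - -244} + \left(\left(\left(1200565 - -1005258\right) + 2363759\right) - 14645\right)} = \frac{1}{\frac{1}{1442 + \left(-804 + 1048\right)} + \left(\left(\left(1200565 + 1005258\right) + 2363759\right) - 14645\right)} = \frac{1}{\frac{1}{1442 + 244} + \left(\left(2205823 + 2363759\right) - 14645\right)} = \frac{1}{\frac{1}{1686} + \left(4569582 - 14645\right)} = \frac{1}{\frac{1}{1686} + 4554937} = \frac{1}{\frac{7679623783}{1686}} = \frac{1686}{7679623783}$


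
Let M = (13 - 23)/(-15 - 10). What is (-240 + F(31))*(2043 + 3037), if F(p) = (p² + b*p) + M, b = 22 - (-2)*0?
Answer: 7129272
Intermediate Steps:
b = 22 (b = 22 - 1*0 = 22 + 0 = 22)
M = ⅖ (M = -10/(-25) = -10*(-1/25) = ⅖ ≈ 0.40000)
F(p) = ⅖ + p² + 22*p (F(p) = (p² + 22*p) + ⅖ = ⅖ + p² + 22*p)
(-240 + F(31))*(2043 + 3037) = (-240 + (⅖ + 31² + 22*31))*(2043 + 3037) = (-240 + (⅖ + 961 + 682))*5080 = (-240 + 8217/5)*5080 = (7017/5)*5080 = 7129272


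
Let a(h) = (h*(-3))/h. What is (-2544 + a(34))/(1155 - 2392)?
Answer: 2547/1237 ≈ 2.0590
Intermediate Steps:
a(h) = -3 (a(h) = (-3*h)/h = -3)
(-2544 + a(34))/(1155 - 2392) = (-2544 - 3)/(1155 - 2392) = -2547/(-1237) = -2547*(-1/1237) = 2547/1237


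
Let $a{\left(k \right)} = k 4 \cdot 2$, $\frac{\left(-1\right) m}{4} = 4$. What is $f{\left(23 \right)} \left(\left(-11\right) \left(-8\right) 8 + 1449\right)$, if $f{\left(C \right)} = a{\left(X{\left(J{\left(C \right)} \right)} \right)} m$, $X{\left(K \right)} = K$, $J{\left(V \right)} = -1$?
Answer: $275584$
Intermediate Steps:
$m = -16$ ($m = \left(-4\right) 4 = -16$)
$a{\left(k \right)} = 8 k$ ($a{\left(k \right)} = 4 k 2 = 8 k$)
$f{\left(C \right)} = 128$ ($f{\left(C \right)} = 8 \left(-1\right) \left(-16\right) = \left(-8\right) \left(-16\right) = 128$)
$f{\left(23 \right)} \left(\left(-11\right) \left(-8\right) 8 + 1449\right) = 128 \left(\left(-11\right) \left(-8\right) 8 + 1449\right) = 128 \left(88 \cdot 8 + 1449\right) = 128 \left(704 + 1449\right) = 128 \cdot 2153 = 275584$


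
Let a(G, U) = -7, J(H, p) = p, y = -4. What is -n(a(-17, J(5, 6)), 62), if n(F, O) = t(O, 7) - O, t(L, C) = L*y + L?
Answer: 248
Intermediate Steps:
t(L, C) = -3*L (t(L, C) = L*(-4) + L = -4*L + L = -3*L)
n(F, O) = -4*O (n(F, O) = -3*O - O = -4*O)
-n(a(-17, J(5, 6)), 62) = -(-4)*62 = -1*(-248) = 248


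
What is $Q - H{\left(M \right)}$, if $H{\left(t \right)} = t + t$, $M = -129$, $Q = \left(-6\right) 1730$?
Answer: $-10122$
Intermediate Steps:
$Q = -10380$
$H{\left(t \right)} = 2 t$
$Q - H{\left(M \right)} = -10380 - 2 \left(-129\right) = -10380 - -258 = -10380 + 258 = -10122$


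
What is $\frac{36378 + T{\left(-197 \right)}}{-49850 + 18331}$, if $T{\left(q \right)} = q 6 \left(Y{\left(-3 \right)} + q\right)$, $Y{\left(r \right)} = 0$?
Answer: $- \frac{269232}{31519} \approx -8.5419$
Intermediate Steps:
$T{\left(q \right)} = 6 q^{2}$ ($T{\left(q \right)} = q 6 \left(0 + q\right) = 6 q q = 6 q^{2}$)
$\frac{36378 + T{\left(-197 \right)}}{-49850 + 18331} = \frac{36378 + 6 \left(-197\right)^{2}}{-49850 + 18331} = \frac{36378 + 6 \cdot 38809}{-31519} = \left(36378 + 232854\right) \left(- \frac{1}{31519}\right) = 269232 \left(- \frac{1}{31519}\right) = - \frac{269232}{31519}$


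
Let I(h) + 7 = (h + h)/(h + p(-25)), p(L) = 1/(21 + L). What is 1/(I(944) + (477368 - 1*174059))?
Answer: 3775/1144972602 ≈ 3.2970e-6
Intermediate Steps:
I(h) = -7 + 2*h/(-¼ + h) (I(h) = -7 + (h + h)/(h + 1/(21 - 25)) = -7 + (2*h)/(h + 1/(-4)) = -7 + (2*h)/(h - ¼) = -7 + (2*h)/(-¼ + h) = -7 + 2*h/(-¼ + h))
1/(I(944) + (477368 - 1*174059)) = 1/((7 - 20*944)/(-1 + 4*944) + (477368 - 1*174059)) = 1/((7 - 18880)/(-1 + 3776) + (477368 - 174059)) = 1/(-18873/3775 + 303309) = 1/(1144972602/3775) = 3775/1144972602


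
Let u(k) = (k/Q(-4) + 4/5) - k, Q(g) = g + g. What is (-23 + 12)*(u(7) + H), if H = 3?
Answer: 1793/40 ≈ 44.825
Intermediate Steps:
Q(g) = 2*g
u(k) = ⅘ - 9*k/8 (u(k) = (k/((2*(-4))) + 4/5) - k = (k/(-8) + 4*(⅕)) - k = (k*(-⅛) + ⅘) - k = (-k/8 + ⅘) - k = (⅘ - k/8) - k = ⅘ - 9*k/8)
(-23 + 12)*(u(7) + H) = (-23 + 12)*((⅘ - 9/8*7) + 3) = -11*((⅘ - 63/8) + 3) = -11*(-283/40 + 3) = -11*(-163/40) = 1793/40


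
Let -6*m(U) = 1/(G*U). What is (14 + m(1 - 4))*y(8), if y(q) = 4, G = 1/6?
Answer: 172/3 ≈ 57.333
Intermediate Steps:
G = 1/6 ≈ 0.16667
m(U) = -1/U (m(U) = -6/U/6 = -1/U)
(14 + m(1 - 4))*y(8) = (14 - 1/(1 - 4))*4 = (14 - 1/(-3))*4 = (14 - 1*(-1/3))*4 = (14 + 1/3)*4 = (43/3)*4 = 172/3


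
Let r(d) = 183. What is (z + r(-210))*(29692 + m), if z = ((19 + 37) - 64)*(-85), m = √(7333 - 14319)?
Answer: 25624196 + 863*I*√6986 ≈ 2.5624e+7 + 72132.0*I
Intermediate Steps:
m = I*√6986 (m = √(-6986) = I*√6986 ≈ 83.582*I)
z = 680 (z = (56 - 64)*(-85) = -8*(-85) = 680)
(z + r(-210))*(29692 + m) = (680 + 183)*(29692 + I*√6986) = 863*(29692 + I*√6986) = 25624196 + 863*I*√6986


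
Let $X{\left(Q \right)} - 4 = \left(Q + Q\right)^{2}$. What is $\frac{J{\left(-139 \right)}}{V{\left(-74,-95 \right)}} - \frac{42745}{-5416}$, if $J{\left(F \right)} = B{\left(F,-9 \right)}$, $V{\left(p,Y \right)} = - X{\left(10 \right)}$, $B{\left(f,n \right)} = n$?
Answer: $\frac{4329431}{547016} \approx 7.9146$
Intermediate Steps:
$X{\left(Q \right)} = 4 + 4 Q^{2}$ ($X{\left(Q \right)} = 4 + \left(Q + Q\right)^{2} = 4 + \left(2 Q\right)^{2} = 4 + 4 Q^{2}$)
$V{\left(p,Y \right)} = -404$ ($V{\left(p,Y \right)} = - (4 + 4 \cdot 10^{2}) = - (4 + 4 \cdot 100) = - (4 + 400) = \left(-1\right) 404 = -404$)
$J{\left(F \right)} = -9$
$\frac{J{\left(-139 \right)}}{V{\left(-74,-95 \right)}} - \frac{42745}{-5416} = - \frac{9}{-404} - \frac{42745}{-5416} = \left(-9\right) \left(- \frac{1}{404}\right) - - \frac{42745}{5416} = \frac{9}{404} + \frac{42745}{5416} = \frac{4329431}{547016}$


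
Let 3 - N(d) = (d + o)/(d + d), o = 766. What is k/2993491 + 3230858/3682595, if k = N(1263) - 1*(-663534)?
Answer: 30602690629475863/27846156662580270 ≈ 1.0990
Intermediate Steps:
N(d) = 3 - (766 + d)/(2*d) (N(d) = 3 - (d + 766)/(d + d) = 3 - (766 + d)/(2*d))
k = 1676092433/2526 (k = (5/2 - 383/1263) - 1*(-663534) = (5/2 - 383*1/1263) + 663534 = (5/2 - 383/1263) + 663534 = 5549/2526 + 663534 = 1676092433/2526 ≈ 6.6354e+5)
k/2993491 + 3230858/3682595 = (1676092433/2526)/2993491 + 3230858/3682595 = (1676092433/2526)*(1/2993491) + 3230858*(1/3682595) = 1676092433/7561558266 + 3230858/3682595 = 30602690629475863/27846156662580270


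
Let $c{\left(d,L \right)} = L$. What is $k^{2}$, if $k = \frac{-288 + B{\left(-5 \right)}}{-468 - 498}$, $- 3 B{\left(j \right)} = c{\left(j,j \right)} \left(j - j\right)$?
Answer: $\frac{2304}{25921} \approx 0.088885$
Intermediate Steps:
$B{\left(j \right)} = 0$ ($B{\left(j \right)} = - \frac{j \left(j - j\right)}{3} = - \frac{j 0}{3} = \left(- \frac{1}{3}\right) 0 = 0$)
$k = \frac{48}{161}$ ($k = \frac{-288 + 0}{-468 - 498} = - \frac{288}{-966} = \left(-288\right) \left(- \frac{1}{966}\right) = \frac{48}{161} \approx 0.29814$)
$k^{2} = \left(\frac{48}{161}\right)^{2} = \frac{2304}{25921}$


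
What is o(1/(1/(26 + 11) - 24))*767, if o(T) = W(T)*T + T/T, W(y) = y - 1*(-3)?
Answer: 528985327/786769 ≈ 672.35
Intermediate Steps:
W(y) = 3 + y (W(y) = y + 3 = 3 + y)
o(T) = 1 + T*(3 + T) (o(T) = (3 + T)*T + T/T = T*(3 + T) + 1 = 1 + T*(3 + T))
o(1/(1/(26 + 11) - 24))*767 = (1 + (3 + 1/(1/(26 + 11) - 24))/(1/(26 + 11) - 24))*767 = (1 + (3 + 1/(1/37 - 24))/(1/37 - 24))*767 = (1 + (3 + 1/(-887/37))/(-887/37))*767 = (1 - 37*(3 - 37/887)/887)*767 = (1 - 37/887*2624/887)*767 = (1 - 97088/786769)*767 = (689681/786769)*767 = 528985327/786769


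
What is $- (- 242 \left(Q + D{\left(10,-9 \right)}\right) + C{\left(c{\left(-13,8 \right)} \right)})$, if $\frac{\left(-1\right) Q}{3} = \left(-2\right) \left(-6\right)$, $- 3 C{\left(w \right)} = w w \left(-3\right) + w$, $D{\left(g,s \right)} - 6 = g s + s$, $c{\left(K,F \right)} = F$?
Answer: $- \frac{93838}{3} \approx -31279.0$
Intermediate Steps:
$D{\left(g,s \right)} = 6 + s + g s$ ($D{\left(g,s \right)} = 6 + \left(g s + s\right) = 6 + \left(s + g s\right) = 6 + s + g s$)
$C{\left(w \right)} = w^{2} - \frac{w}{3}$ ($C{\left(w \right)} = - \frac{w w \left(-3\right) + w}{3} = - \frac{w^{2} \left(-3\right) + w}{3} = - \frac{- 3 w^{2} + w}{3} = - \frac{w - 3 w^{2}}{3} = w^{2} - \frac{w}{3}$)
$Q = -36$ ($Q = - 3 \left(\left(-2\right) \left(-6\right)\right) = \left(-3\right) 12 = -36$)
$- (- 242 \left(Q + D{\left(10,-9 \right)}\right) + C{\left(c{\left(-13,8 \right)} \right)}) = - (- 242 \left(-36 + \left(6 - 9 + 10 \left(-9\right)\right)\right) + 8 \left(- \frac{1}{3} + 8\right)) = - (- 242 \left(-36 - 93\right) + 8 \cdot \frac{23}{3}) = - (- 242 \left(-36 - 93\right) + \frac{184}{3}) = - (\left(-242\right) \left(-129\right) + \frac{184}{3}) = - (31218 + \frac{184}{3}) = \left(-1\right) \frac{93838}{3} = - \frac{93838}{3}$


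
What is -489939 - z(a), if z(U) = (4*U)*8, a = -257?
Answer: -481715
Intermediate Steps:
z(U) = 32*U
-489939 - z(a) = -489939 - 32*(-257) = -489939 - 1*(-8224) = -489939 + 8224 = -481715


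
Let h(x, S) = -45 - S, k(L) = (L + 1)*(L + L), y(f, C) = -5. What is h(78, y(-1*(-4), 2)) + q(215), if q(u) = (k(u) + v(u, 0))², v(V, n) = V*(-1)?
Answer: 8586802185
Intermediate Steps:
v(V, n) = -V
k(L) = 2*L*(1 + L) (k(L) = (1 + L)*(2*L) = 2*L*(1 + L))
q(u) = (-u + 2*u*(1 + u))² (q(u) = (2*u*(1 + u) - u)² = (-u + 2*u*(1 + u))²)
h(78, y(-1*(-4), 2)) + q(215) = (-45 - 1*(-5)) + 215²*(1 + 2*215)² = (-45 + 5) + 46225*(1 + 430)² = -40 + 46225*431² = -40 + 46225*185761 = -40 + 8586802225 = 8586802185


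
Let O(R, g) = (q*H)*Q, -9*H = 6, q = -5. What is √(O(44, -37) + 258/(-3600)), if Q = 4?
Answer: √47742/60 ≈ 3.6417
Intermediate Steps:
H = -⅔ (H = -⅑*6 = -⅔ ≈ -0.66667)
O(R, g) = 40/3 (O(R, g) = -5*(-⅔)*4 = (10/3)*4 = 40/3)
√(O(44, -37) + 258/(-3600)) = √(40/3 + 258/(-3600)) = √(40/3 + 258*(-1/3600)) = √(40/3 - 43/600) = √(7957/600) = √47742/60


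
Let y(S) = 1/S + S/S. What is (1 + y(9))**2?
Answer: 361/81 ≈ 4.4568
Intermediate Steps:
y(S) = 1 + 1/S (y(S) = 1/S + 1 = 1 + 1/S)
(1 + y(9))**2 = (1 + (1 + 9)/9)**2 = (1 + (1/9)*10)**2 = (1 + 10/9)**2 = (19/9)**2 = 361/81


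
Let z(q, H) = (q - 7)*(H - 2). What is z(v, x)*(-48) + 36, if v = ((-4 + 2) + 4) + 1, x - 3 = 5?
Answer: 1188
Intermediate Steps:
x = 8 (x = 3 + 5 = 8)
v = 3 (v = (-2 + 4) + 1 = 2 + 1 = 3)
z(q, H) = (-7 + q)*(-2 + H)
z(v, x)*(-48) + 36 = (14 - 7*8 - 2*3 + 8*3)*(-48) + 36 = (14 - 56 - 6 + 24)*(-48) + 36 = -24*(-48) + 36 = 1152 + 36 = 1188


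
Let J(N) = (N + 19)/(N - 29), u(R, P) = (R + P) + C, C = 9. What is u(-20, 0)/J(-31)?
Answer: -55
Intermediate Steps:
u(R, P) = 9 + P + R (u(R, P) = (R + P) + 9 = (P + R) + 9 = 9 + P + R)
J(N) = (19 + N)/(-29 + N)
u(-20, 0)/J(-31) = (9 + 0 - 20)/(((19 - 31)/(-29 - 31))) = -11/(-12/(-60)) = -11/((-1/60*(-12))) = -11/⅕ = -11*5 = -55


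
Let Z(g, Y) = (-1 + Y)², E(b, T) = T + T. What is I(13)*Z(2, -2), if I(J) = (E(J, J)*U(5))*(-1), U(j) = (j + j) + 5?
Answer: -3510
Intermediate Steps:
E(b, T) = 2*T
U(j) = 5 + 2*j (U(j) = 2*j + 5 = 5 + 2*j)
I(J) = -30*J (I(J) = ((2*J)*(5 + 2*5))*(-1) = ((2*J)*(5 + 10))*(-1) = ((2*J)*15)*(-1) = (30*J)*(-1) = -30*J)
I(13)*Z(2, -2) = (-30*13)*(-1 - 2)² = -390*(-3)² = -390*9 = -3510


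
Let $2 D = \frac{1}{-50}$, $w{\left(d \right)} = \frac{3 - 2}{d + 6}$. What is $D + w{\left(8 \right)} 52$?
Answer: $\frac{2593}{700} \approx 3.7043$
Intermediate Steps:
$w{\left(d \right)} = \frac{1}{6 + d}$ ($w{\left(d \right)} = 1 \frac{1}{6 + d} = \frac{1}{6 + d}$)
$D = - \frac{1}{100}$ ($D = \frac{1}{2 \left(-50\right)} = \frac{1}{2} \left(- \frac{1}{50}\right) = - \frac{1}{100} \approx -0.01$)
$D + w{\left(8 \right)} 52 = - \frac{1}{100} + \frac{1}{6 + 8} \cdot 52 = - \frac{1}{100} + \frac{1}{14} \cdot 52 = - \frac{1}{100} + \frac{26}{7} = \frac{2593}{700}$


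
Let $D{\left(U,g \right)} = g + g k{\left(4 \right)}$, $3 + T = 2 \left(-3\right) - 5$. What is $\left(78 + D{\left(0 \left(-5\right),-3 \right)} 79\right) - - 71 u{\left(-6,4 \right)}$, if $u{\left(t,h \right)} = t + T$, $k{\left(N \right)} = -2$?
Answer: $-1105$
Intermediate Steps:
$T = -14$ ($T = -3 + \left(2 \left(-3\right) - 5\right) = -3 - 11 = -14$)
$u{\left(t,h \right)} = -14 + t$ ($u{\left(t,h \right)} = t - 14 = -14 + t$)
$D{\left(U,g \right)} = - g$ ($D{\left(U,g \right)} = g + g \left(-2\right) = g - 2 g = - g$)
$\left(78 + D{\left(0 \left(-5\right),-3 \right)} 79\right) - - 71 u{\left(-6,4 \right)} = \left(78 + \left(-1\right) \left(-3\right) 79\right) - - 71 \left(-14 - 6\right) = \left(78 + 3 \cdot 79\right) - \left(-71\right) \left(-20\right) = \left(78 + 237\right) - 1420 = 315 - 1420 = -1105$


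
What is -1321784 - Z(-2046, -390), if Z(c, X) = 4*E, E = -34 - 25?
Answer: -1321548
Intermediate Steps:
E = -59
Z(c, X) = -236 (Z(c, X) = 4*(-59) = -236)
-1321784 - Z(-2046, -390) = -1321784 - 1*(-236) = -1321784 + 236 = -1321548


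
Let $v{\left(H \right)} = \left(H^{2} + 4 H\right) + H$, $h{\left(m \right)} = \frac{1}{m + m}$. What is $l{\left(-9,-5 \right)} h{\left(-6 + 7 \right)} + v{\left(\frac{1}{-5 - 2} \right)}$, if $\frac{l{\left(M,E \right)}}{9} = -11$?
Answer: $- \frac{4919}{98} \approx -50.194$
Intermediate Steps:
$h{\left(m \right)} = \frac{1}{2 m}$
$v{\left(H \right)} = H^{2} + 5 H$
$l{\left(M,E \right)} = -99$ ($l{\left(M,E \right)} = 9 \left(-11\right) = -99$)
$l{\left(-9,-5 \right)} h{\left(-6 + 7 \right)} + v{\left(\frac{1}{-5 - 2} \right)} = - 99 \frac{1}{2 \left(-6 + 7\right)} + \frac{5 + \frac{1}{-5 - 2}}{-5 - 2} = - 99 \frac{1}{2 \cdot 1} + \frac{5 + \frac{1}{-7}}{-7} = - 99 \cdot \frac{1}{2} \cdot 1 - \frac{5 - \frac{1}{7}}{7} = \left(-99\right) \frac{1}{2} - \frac{34}{49} = - \frac{99}{2} - \frac{34}{49} = - \frac{4919}{98}$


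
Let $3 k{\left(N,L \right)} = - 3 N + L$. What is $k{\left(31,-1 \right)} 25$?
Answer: $- \frac{2350}{3} \approx -783.33$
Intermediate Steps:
$k{\left(N,L \right)} = - N + \frac{L}{3}$ ($k{\left(N,L \right)} = \frac{- 3 N + L}{3} = \frac{L - 3 N}{3} = - N + \frac{L}{3}$)
$k{\left(31,-1 \right)} 25 = \left(\left(-1\right) 31 + \frac{1}{3} \left(-1\right)\right) 25 = \left(-31 - \frac{1}{3}\right) 25 = \left(- \frac{94}{3}\right) 25 = - \frac{2350}{3}$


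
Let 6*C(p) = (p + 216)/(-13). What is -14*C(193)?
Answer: 2863/39 ≈ 73.410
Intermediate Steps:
C(p) = -36/13 - p/78 (C(p) = ((p + 216)/(-13))/6 = ((216 + p)*(-1/13))/6 = (-216/13 - p/13)/6 = -36/13 - p/78)
-14*C(193) = -14*(-36/13 - 1/78*193) = -14*(-36/13 - 193/78) = -14*(-409/78) = 2863/39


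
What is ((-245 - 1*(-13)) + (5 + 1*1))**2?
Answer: 51076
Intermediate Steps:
((-245 - 1*(-13)) + (5 + 1*1))**2 = ((-245 + 13) + (5 + 1))**2 = (-232 + 6)**2 = (-226)**2 = 51076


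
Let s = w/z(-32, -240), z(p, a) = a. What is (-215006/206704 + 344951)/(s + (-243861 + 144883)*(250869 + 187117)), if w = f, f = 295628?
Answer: -534769023735/67206156560935306 ≈ -7.9571e-6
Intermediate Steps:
w = 295628
s = -73907/60 (s = 295628/(-240) = 295628*(-1/240) = -73907/60 ≈ -1231.8)
(-215006/206704 + 344951)/(s + (-243861 + 144883)*(250869 + 187117)) = (-215006/206704 + 344951)/(-73907/60 + (-243861 + 144883)*(250869 + 187117)) = (-215006*1/206704 + 344951)/(-73907/60 - 98978*437986) = (-107503/103352 + 344951)/(-73907/60 - 43350978308) = 35651268249/(103352*(-2601058772387/60)) = (35651268249/103352)*(-60/2601058772387) = -534769023735/67206156560935306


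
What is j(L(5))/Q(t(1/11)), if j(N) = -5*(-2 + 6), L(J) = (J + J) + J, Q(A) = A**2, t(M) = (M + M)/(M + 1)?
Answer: -720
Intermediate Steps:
t(M) = 2*M/(1 + M) (t(M) = (2*M)/(1 + M) = 2*M/(1 + M))
L(J) = 3*J (L(J) = 2*J + J = 3*J)
j(N) = -20 (j(N) = -5*4 = -20)
j(L(5))/Q(t(1/11)) = -20*121*(1 + 1/11)**2/4 = -20/((2*(1/11)/(12/11))**2) = -20/((2*(1/11)*(11/12))**2) = -20/((1/6)**2) = -20/1/36 = -20*36 = -720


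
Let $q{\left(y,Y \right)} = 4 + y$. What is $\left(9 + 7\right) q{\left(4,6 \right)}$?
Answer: $128$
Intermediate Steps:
$\left(9 + 7\right) q{\left(4,6 \right)} = \left(9 + 7\right) \left(4 + 4\right) = 16 \cdot 8 = 128$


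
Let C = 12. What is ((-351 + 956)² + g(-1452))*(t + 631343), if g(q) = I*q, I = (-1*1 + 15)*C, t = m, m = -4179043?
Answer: -433135145300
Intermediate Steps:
t = -4179043
I = 168 (I = (-1*1 + 15)*12 = (-1 + 15)*12 = 14*12 = 168)
g(q) = 168*q
((-351 + 956)² + g(-1452))*(t + 631343) = ((-351 + 956)² + 168*(-1452))*(-4179043 + 631343) = (605² - 243936)*(-3547700) = (366025 - 243936)*(-3547700) = 122089*(-3547700) = -433135145300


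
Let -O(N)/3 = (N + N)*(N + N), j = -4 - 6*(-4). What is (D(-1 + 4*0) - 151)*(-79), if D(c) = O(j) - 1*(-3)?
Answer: 390892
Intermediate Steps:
j = 20 (j = -4 - 3*(-8) = -4 + 24 = 20)
O(N) = -12*N² (O(N) = -3*(N + N)*(N + N) = -3*2*N*2*N = -12*N²)
D(c) = -4797 (D(c) = -12*20² - 1*(-3) = -12*400 + 3 = -4800 + 3 = -4797)
(D(-1 + 4*0) - 151)*(-79) = (-4797 - 151)*(-79) = -4948*(-79) = 390892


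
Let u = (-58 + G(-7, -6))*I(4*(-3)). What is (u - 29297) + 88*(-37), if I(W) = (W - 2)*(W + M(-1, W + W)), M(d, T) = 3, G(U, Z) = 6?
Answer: -39105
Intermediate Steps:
I(W) = (-2 + W)*(3 + W) (I(W) = (W - 2)*(W + 3) = (-2 + W)*(3 + W))
u = -6552 (u = (-58 + 6)*(-6 + 4*(-3) + (4*(-3))²) = -52*(-6 - 12 + (-12)²) = -52*(-6 - 12 + 144) = -52*126 = -6552)
(u - 29297) + 88*(-37) = (-6552 - 29297) + 88*(-37) = -35849 - 3256 = -39105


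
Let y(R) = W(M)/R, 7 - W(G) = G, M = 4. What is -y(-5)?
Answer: 3/5 ≈ 0.60000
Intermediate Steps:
W(G) = 7 - G
y(R) = 3/R (y(R) = (7 - 1*4)/R = (7 - 4)/R = 3/R)
-y(-5) = -3/(-5) = -3*(-1)/5 = -1*(-3/5) = 3/5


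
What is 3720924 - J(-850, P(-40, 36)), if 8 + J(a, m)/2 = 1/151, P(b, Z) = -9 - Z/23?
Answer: 561861938/151 ≈ 3.7209e+6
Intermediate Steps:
P(b, Z) = -9 - Z/23
J(a, m) = -2414/151 (J(a, m) = -16 + 2/151 = -2414/151)
3720924 - J(-850, P(-40, 36)) = 3720924 - 1*(-2414/151) = 3720924 + 2414/151 = 561861938/151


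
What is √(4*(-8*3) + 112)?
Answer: 4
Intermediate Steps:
√(4*(-8*3) + 112) = √(4*(-24) + 112) = √(-96 + 112) = √16 = 4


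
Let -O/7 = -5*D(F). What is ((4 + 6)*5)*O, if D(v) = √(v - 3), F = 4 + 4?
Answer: 1750*√5 ≈ 3913.1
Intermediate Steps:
F = 8
D(v) = √(-3 + v)
O = 35*√5 (O = -(-35)*√(-3 + 8) = -(-35)*√5 = 35*√5 ≈ 78.262)
((4 + 6)*5)*O = ((4 + 6)*5)*(35*√5) = (10*5)*(35*√5) = 50*(35*√5) = 1750*√5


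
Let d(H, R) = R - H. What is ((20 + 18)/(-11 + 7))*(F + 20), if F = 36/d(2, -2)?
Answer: -209/2 ≈ -104.50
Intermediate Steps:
F = -9 (F = 36/(-2 - 1*2) = 36/(-2 - 2) = 36/(-4) = 36*(-¼) = -9)
((20 + 18)/(-11 + 7))*(F + 20) = ((20 + 18)/(-11 + 7))*(-9 + 20) = (38/(-4))*11 = (38*(-¼))*11 = -19/2*11 = -209/2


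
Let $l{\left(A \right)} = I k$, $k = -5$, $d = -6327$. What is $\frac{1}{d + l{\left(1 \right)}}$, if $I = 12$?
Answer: $- \frac{1}{6387} \approx -0.00015657$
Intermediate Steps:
$l{\left(A \right)} = -60$ ($l{\left(A \right)} = 12 \left(-5\right) = -60$)
$\frac{1}{d + l{\left(1 \right)}} = \frac{1}{-6327 - 60} = \frac{1}{-6387} = - \frac{1}{6387}$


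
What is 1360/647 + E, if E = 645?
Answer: 418675/647 ≈ 647.10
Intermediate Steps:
1360/647 + E = 1360/647 + 645 = 418675/647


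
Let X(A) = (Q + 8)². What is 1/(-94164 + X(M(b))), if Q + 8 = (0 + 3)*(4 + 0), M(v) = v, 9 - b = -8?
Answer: -1/94020 ≈ -1.0636e-5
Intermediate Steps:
b = 17 (b = 9 - 1*(-8) = 9 + 8 = 17)
Q = 4 (Q = -8 + (0 + 3)*(4 + 0) = -8 + 3*4 = -8 + 12 = 4)
X(A) = 144 (X(A) = (4 + 8)² = 12² = 144)
1/(-94164 + X(M(b))) = 1/(-94164 + 144) = 1/(-94020) = -1/94020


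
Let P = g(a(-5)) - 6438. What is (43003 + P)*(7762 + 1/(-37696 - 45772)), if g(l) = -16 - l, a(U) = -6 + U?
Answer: 5921610541100/20867 ≈ 2.8378e+8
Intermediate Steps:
P = -6443 (P = (-16 - (-6 - 5)) - 6438 = (-16 - 1*(-11)) - 6438 = (-16 + 11) - 6438 = -5 - 6438 = -6443)
(43003 + P)*(7762 + 1/(-37696 - 45772)) = (43003 - 6443)*(7762 + 1/(-37696 - 45772)) = 36560*(7762 + 1/(-83468)) = 36560*(7762 - 1/83468) = 36560*(647878615/83468) = 5921610541100/20867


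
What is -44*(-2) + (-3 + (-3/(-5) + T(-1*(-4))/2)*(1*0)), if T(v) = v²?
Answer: 85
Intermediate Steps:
-44*(-2) + (-3 + (-3/(-5) + T(-1*(-4))/2)*(1*0)) = -44*(-2) + (-3 + (-3/(-5) + (-1*(-4))²/2)*(1*0)) = 88 + (-3 + (-3*(-⅕) + 4²*(½))*0) = 88 + (-3 + (⅗ + 16*(½))*0) = 88 + (-3 + (⅗ + 8)*0) = 88 + (-3 + (43/5)*0) = 88 + (-3 + 0) = 88 - 3 = 85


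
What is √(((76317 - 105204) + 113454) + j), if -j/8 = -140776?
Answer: 5*√48431 ≈ 1100.4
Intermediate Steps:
j = 1126208 (j = -8*(-140776) = 1126208)
√(((76317 - 105204) + 113454) + j) = √(((76317 - 105204) + 113454) + 1126208) = √((-28887 + 113454) + 1126208) = √(84567 + 1126208) = √1210775 = 5*√48431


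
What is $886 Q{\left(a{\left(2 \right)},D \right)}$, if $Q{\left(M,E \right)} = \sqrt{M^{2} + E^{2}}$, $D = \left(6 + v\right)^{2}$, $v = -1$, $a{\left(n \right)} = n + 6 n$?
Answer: $886 \sqrt{821} \approx 25387.0$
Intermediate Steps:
$a{\left(n \right)} = 7 n$
$D = 25$ ($D = \left(6 - 1\right)^{2} = 5^{2} = 25$)
$Q{\left(M,E \right)} = \sqrt{E^{2} + M^{2}}$
$886 Q{\left(a{\left(2 \right)},D \right)} = 886 \sqrt{25^{2} + \left(7 \cdot 2\right)^{2}} = 886 \sqrt{625 + 14^{2}} = 886 \sqrt{625 + 196} = 886 \sqrt{821}$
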